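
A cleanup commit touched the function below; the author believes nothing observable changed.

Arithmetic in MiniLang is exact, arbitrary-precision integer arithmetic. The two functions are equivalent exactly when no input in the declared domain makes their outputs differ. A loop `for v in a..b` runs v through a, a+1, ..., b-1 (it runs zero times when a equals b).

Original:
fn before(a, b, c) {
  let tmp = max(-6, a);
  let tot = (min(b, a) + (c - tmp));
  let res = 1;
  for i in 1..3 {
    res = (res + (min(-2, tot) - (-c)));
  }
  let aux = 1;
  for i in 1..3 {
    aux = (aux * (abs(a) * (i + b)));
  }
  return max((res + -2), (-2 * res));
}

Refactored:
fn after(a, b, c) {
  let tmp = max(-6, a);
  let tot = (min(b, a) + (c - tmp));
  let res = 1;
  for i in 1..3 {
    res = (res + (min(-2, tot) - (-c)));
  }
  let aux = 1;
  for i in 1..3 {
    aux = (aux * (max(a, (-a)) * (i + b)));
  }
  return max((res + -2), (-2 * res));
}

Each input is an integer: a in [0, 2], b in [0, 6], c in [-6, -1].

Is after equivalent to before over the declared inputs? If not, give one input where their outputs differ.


Changes here: min/max/abs usage differs; the full 126-point sweep finds no disagreement.
verdict: equivalent


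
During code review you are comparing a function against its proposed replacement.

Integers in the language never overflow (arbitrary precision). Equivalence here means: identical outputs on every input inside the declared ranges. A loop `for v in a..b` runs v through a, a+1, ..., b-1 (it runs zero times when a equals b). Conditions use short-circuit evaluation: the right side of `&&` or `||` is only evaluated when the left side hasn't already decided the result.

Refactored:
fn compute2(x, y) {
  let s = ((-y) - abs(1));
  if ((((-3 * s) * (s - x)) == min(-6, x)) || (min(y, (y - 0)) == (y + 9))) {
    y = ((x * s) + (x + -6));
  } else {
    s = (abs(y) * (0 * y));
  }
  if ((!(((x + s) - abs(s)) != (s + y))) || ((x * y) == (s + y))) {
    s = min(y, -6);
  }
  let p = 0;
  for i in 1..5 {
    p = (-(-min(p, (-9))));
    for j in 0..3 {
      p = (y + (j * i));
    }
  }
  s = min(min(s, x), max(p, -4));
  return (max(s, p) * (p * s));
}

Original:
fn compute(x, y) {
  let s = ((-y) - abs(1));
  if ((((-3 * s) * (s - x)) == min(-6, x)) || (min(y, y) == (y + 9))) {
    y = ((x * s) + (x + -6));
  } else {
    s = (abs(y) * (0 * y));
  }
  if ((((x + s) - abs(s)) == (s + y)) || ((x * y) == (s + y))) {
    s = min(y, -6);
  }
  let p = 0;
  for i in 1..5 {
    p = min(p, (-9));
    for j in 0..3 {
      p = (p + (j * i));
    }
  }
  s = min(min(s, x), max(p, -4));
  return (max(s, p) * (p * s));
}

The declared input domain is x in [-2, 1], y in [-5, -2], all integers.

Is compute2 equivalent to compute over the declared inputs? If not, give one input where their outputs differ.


The rewrite breaks on x=-2, y=-4, where the results are -18 and -32.
compute: s becomes 3; next ((((-3 * s) * (s - x)) == min(-6, x)) || (min(y, y) == (y + 9))) evaluates to false; next s becomes 0; next ((((x + s) - abs(s)) == (s + y)) || ((x * y) == (s + y))) evaluates to false; next p becomes 0; next at i=1:; next p becomes -9; next at j=0:; next p becomes -9; next at j=1:; next p becomes -8; next at j=2:; next p becomes -6; next at i=2:; next p becomes -9; next at j=0:; next p becomes -9; next at j=1:; next p becomes -7; next at j=2:; next p becomes -3; next at i=3:; next p becomes -9; next at j=0:; next p becomes -9; next at j=1:; next p becomes -6; next at j=2:; next p becomes 0; next at i=4:; next p becomes -9; next at j=0:; next p becomes -9; next at j=1:; next p becomes -5; next at j=2:; next p becomes 3; next s becomes -2; next final value -18
compute2: s becomes 3; next ((((-3 * s) * (s - x)) == min(-6, x)) || (min(y, (y - 0)) == (y + 9))) evaluates to false; next s becomes 0; next ((!(((x + s) - abs(s)) != (s + y))) || ((x * y) == (s + y))) evaluates to false; next p becomes 0; next at i=1:; next p becomes -9; next at j=0:; next p becomes -4; next at j=1:; next p becomes -3; next at j=2:; next p becomes -2; next at i=2:; next p becomes -9; next at j=0:; next p becomes -4; next at j=1:; next p becomes -2; next at j=2:; next p becomes 0; next at i=3:; next p becomes -9; next at j=0:; next p becomes -4; next at j=1:; next p becomes -1; next at j=2:; next p becomes 2; next at i=4:; next p becomes -9; next at j=0:; next p becomes -4; next at j=1:; next p becomes 0; next at j=2:; next p becomes 4; next s becomes -2; next final value -32
verdict: not equivalent; witness: x=-2, y=-4


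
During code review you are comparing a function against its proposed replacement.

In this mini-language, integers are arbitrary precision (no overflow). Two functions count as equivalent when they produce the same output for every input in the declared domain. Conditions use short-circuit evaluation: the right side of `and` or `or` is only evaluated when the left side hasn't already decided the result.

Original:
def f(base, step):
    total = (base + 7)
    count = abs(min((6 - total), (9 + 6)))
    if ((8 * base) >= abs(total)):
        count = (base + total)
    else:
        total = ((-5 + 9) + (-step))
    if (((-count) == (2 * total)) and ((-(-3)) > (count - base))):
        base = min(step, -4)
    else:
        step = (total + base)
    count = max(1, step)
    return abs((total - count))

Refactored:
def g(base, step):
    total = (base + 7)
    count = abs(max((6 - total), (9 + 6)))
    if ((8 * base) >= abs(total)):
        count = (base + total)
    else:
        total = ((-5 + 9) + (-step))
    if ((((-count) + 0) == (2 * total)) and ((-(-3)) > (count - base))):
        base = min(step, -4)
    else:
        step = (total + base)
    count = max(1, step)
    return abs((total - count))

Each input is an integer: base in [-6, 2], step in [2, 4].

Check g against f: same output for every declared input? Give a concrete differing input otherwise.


Evaluate both at base=-1, step=4.
f: total becomes 6; next count becomes 0; next ((8 * base) >= abs(total)) evaluates to false; next total becomes 0; next (((-count) == (2 * total)) and ((-(-3)) > (count - base))) evaluates to true; next base becomes -4; next count becomes 4; next final value 4
g: total becomes 6; next count becomes 15; next ((8 * base) >= abs(total)) evaluates to false; next total becomes 0; next ((((-count) + 0) == (2 * total)) and ((-(-3)) > (count - base))) evaluates to false; next step becomes -1; next count becomes 1; next final value 1
4 != 1, so the rewrite changes behavior.
verdict: not equivalent; witness: base=-1, step=4


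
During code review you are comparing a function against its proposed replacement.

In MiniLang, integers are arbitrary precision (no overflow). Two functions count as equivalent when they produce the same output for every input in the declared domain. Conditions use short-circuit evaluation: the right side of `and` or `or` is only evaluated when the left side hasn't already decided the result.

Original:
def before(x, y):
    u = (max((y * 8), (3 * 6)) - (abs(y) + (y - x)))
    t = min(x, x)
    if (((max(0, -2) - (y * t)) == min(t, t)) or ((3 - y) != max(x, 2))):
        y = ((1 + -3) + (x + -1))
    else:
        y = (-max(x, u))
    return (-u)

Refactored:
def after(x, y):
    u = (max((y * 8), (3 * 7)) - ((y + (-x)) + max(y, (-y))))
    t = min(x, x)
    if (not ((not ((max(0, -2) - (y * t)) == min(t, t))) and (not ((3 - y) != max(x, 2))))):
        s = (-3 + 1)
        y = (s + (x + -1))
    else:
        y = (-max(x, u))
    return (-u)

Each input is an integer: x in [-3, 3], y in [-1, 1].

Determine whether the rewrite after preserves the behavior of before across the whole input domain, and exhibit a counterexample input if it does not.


Not equivalent: x=-3, y=-1 separates them (-15 vs -18).
before: u=15, then t=-3, then (((max(0, -2) - (y * t)) == min(t, t)) or ((3 - y) != max(x, 2))) is true, then y=-6, then returns -15
after: u=18, then t=-3, then (not ((not ((max(0, -2) - (y * t)) == min(t, t))) and (not ((3 - y) != max(x, 2))))) is true, then s=-2, then y=-6, then returns -18
verdict: not equivalent; witness: x=-3, y=-1


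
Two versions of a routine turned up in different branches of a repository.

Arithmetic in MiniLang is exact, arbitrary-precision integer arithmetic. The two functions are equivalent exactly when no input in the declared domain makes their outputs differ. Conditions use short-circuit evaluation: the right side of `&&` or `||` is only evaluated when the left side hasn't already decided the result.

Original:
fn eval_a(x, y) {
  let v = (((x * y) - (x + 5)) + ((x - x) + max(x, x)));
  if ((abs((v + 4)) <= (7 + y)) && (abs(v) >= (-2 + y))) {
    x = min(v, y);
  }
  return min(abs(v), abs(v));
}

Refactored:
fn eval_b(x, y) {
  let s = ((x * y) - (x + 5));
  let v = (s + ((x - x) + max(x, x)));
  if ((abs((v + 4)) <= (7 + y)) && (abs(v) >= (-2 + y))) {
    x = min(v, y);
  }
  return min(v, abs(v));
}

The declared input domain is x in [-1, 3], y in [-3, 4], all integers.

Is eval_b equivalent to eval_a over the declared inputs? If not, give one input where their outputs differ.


On input x=-1, y=-3, eval_a returns 2 while eval_b returns -2.
verdict: not equivalent; witness: x=-1, y=-3


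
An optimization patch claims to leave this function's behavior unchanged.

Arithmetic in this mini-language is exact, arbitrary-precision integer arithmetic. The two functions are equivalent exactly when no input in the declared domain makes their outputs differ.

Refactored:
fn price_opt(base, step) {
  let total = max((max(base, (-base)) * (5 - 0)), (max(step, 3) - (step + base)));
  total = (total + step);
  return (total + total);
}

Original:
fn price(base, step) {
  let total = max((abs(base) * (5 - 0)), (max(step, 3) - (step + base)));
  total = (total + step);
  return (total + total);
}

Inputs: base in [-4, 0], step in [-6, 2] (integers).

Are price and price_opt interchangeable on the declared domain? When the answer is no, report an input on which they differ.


Reading the diff, among the changes: min/max/abs usage differs.
Tracing base=-3, step=-6: price: total=15, then total=9, then returns 18 | price_opt: total=15, then total=9, then returns 18 — matching result 18.
Sweeping the whole domain (45 inputs) finds no disagreement.
verdict: equivalent


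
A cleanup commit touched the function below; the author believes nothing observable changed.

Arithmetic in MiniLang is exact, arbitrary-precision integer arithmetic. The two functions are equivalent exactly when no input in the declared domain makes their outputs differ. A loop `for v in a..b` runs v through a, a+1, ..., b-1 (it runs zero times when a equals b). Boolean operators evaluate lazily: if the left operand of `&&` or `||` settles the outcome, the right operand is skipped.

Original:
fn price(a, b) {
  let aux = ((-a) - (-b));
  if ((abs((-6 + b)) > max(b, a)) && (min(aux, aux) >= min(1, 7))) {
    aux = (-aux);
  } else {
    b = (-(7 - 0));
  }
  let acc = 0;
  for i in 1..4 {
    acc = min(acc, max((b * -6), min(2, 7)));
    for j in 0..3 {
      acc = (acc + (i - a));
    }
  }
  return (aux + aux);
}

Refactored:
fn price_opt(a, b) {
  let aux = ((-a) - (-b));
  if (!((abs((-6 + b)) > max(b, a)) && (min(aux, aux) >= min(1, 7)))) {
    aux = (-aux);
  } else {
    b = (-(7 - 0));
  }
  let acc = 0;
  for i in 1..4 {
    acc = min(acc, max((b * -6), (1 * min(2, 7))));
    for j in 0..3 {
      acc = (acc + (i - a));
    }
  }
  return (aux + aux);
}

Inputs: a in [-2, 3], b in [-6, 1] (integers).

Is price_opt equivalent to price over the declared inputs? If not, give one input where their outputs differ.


a=-2, b=-6 yields -8 from price but 8 from price_opt.
verdict: not equivalent; witness: a=-2, b=-6


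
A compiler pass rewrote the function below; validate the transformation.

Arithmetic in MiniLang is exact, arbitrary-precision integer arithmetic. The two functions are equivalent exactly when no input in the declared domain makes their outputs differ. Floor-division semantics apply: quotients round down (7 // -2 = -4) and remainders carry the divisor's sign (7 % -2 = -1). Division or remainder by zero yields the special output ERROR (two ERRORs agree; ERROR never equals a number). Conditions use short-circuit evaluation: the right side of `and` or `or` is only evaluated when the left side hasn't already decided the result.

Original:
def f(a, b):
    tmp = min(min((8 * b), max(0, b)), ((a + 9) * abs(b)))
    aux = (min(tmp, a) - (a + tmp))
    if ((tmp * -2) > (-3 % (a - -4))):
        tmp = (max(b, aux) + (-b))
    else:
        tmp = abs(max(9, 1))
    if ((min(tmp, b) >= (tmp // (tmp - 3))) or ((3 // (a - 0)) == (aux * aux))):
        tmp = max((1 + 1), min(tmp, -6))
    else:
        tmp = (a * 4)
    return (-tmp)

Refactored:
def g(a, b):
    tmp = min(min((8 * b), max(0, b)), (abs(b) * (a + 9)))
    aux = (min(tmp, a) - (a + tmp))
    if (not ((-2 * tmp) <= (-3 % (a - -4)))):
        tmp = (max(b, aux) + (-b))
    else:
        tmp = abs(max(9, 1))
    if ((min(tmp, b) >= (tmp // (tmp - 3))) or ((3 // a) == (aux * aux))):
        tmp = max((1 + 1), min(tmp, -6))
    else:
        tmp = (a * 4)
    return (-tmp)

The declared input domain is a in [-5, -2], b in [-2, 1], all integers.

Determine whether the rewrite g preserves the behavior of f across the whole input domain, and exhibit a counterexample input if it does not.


The two versions differ — the changes include comparison usage differs, plus constant usage differs, plus arithmetic usage differs, plus boolean connective usage differs.
As a probe, take a=-5, b=0: f runs tmp becomes 0; next aux becomes 0; next ((tmp * -2) > (-3 % (a - -4))) evaluates to false; next tmp becomes 9; next ((min(tmp, b) >= (tmp // (tmp - 3))) or ((3 // (a - 0)) == (aux * aux))) evaluates to false; next tmp becomes -20; next final value 20; g runs tmp becomes 0; next aux becomes 0; next (not ((-2 * tmp) <= (-3 % (a - -4)))) evaluates to false; next tmp becomes 9; next ((min(tmp, b) >= (tmp // (tmp - 3))) or ((3 // a) == (aux * aux))) evaluates to false; next tmp becomes -20; next final value 20; both end at 20.
An exhaustive pass over the 16 declared inputs shows identical outputs.
verdict: equivalent


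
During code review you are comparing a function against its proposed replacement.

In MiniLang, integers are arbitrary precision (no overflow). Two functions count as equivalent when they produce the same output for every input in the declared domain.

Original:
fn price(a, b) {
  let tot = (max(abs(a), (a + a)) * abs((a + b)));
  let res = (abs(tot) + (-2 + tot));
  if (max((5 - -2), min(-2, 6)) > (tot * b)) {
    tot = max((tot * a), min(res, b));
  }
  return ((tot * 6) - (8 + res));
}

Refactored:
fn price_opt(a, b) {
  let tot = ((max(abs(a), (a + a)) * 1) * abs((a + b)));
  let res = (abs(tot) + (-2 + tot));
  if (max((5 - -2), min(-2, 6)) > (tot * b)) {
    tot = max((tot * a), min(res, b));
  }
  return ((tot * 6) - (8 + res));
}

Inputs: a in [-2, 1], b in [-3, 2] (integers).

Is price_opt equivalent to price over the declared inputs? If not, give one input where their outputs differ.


Equivalent — the differences include constant usage differs; arithmetic usage differs, yet no declared input distinguishes the two.
Spot check at a=0, b=1 — price: tot=0, then res=-2, then (max((5 - -2), min(-2, 6)) > (tot * b)) is true, then tot=0, then returns -6. price_opt: tot=0, then res=-2, then (max((5 - -2), min(-2, 6)) > (tot * b)) is true, then tot=0, then returns -6. Both give -6.
Checked all 24 inputs in the declared domain: the outputs agree on every one.
verdict: equivalent


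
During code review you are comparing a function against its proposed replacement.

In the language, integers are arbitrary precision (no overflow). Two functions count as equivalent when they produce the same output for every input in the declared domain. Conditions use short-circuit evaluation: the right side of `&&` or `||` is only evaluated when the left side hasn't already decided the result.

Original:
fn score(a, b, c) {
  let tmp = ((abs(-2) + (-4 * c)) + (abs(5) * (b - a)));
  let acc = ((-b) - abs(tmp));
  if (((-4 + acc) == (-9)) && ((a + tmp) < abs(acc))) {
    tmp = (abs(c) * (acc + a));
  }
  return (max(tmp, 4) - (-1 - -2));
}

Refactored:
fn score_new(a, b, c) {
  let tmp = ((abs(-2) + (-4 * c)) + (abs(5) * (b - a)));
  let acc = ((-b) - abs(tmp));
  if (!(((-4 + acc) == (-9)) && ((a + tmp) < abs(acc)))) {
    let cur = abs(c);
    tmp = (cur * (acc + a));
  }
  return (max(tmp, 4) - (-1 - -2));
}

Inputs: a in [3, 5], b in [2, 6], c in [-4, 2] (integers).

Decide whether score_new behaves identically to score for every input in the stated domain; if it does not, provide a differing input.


a=3, b=2, c=-4 yields 12 from score but 3 from score_new.
verdict: not equivalent; witness: a=3, b=2, c=-4


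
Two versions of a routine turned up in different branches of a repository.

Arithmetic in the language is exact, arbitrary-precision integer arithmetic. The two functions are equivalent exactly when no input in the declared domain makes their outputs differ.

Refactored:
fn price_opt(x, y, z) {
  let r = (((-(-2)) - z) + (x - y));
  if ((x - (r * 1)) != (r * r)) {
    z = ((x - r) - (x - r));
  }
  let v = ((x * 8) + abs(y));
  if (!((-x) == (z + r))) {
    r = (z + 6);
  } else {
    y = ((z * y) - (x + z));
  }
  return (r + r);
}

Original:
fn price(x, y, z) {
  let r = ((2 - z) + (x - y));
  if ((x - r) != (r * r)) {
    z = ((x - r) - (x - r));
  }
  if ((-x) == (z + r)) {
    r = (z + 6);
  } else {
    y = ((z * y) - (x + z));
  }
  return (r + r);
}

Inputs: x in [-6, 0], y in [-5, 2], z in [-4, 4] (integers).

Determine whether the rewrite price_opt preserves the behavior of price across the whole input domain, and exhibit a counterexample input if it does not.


These are not equivalent — on x=-6, y=-5, z=-4 the outputs split (10 vs 12).
price: r becomes 5; next ((x - r) != (r * r)) evaluates to true; next z becomes 0; next ((-x) == (z + r)) evaluates to false; next y becomes 6; next final value 10
price_opt: r becomes 5; next ((x - (r * 1)) != (r * r)) evaluates to true; next z becomes 0; next v becomes -43; next (!((-x) == (z + r))) evaluates to true; next r becomes 6; next final value 12
verdict: not equivalent; witness: x=-6, y=-5, z=-4


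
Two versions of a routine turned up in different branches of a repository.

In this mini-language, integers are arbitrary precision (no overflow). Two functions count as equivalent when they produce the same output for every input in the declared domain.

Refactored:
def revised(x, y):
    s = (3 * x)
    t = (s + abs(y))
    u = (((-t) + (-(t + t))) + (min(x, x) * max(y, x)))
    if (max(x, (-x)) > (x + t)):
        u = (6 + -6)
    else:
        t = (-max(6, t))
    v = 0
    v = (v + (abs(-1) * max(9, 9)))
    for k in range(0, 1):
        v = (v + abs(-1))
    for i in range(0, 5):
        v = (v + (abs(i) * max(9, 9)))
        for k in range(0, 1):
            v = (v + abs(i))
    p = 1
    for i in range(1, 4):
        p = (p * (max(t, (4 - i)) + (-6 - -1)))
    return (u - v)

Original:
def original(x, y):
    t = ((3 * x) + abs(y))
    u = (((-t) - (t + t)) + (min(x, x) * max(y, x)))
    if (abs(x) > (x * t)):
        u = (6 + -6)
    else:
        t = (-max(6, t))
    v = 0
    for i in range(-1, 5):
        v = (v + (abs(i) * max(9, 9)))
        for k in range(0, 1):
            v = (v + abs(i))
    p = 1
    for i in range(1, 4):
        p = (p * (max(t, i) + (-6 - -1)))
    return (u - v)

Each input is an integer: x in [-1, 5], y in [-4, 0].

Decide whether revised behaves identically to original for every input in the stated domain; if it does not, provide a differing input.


Try x=-1, y=-2.
original: t=-1, then u=4, then (abs(x) > (x * t)) is false, then t=-6, then v=0, then (i=-1), then v=9, then (k=0), then v=10, then (i=0), then v=10, then (k=0), then v=10, then (i=1), then v=19, then (k=0), then v=20, then (i=2), then v=38, then (k=0), then v=40, then (i=3), then v=67, then (k=0), then v=70, then (i=4), then v=106, then (k=0), then v=110, then p=1, then (i=1), then p=-4, then (i=2), then p=12, then (i=3), then p=-24, then returns -106
revised: s=-3, then t=-1, then u=4, then (max(x, (-x)) > (x + t)) is true, then u=0, then v=0, then v=9, then (k=0), then v=10, then (i=0), then v=10, then (k=0), then v=10, then (i=1), then v=19, then (k=0), then v=20, then (i=2), then v=38, then (k=0), then v=40, then (i=3), then v=67, then (k=0), then v=70, then (i=4), then v=106, then (k=0), then v=110, then p=1, then (i=1), then p=-2, then (i=2), then p=6, then (i=3), then p=-24, then returns -110
-106 vs -110 — the two versions disagree here.
verdict: not equivalent; witness: x=-1, y=-2


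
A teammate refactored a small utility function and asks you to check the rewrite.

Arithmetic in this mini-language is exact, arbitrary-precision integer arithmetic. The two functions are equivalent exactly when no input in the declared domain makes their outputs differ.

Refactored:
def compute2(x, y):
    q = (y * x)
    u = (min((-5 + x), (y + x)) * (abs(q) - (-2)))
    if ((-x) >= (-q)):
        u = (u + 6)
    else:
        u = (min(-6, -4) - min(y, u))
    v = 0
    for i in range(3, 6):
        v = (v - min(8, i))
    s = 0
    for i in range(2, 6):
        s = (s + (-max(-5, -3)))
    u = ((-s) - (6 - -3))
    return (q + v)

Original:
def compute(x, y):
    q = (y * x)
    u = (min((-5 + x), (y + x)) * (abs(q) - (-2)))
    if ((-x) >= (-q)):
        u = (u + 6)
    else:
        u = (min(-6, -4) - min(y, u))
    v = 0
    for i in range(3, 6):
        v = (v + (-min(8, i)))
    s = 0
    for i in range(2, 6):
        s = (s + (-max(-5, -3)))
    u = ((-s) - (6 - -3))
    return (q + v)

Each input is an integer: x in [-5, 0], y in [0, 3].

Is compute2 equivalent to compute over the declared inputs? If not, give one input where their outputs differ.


Although arithmetic usage differs, 24/24 inputs agree.
verdict: equivalent


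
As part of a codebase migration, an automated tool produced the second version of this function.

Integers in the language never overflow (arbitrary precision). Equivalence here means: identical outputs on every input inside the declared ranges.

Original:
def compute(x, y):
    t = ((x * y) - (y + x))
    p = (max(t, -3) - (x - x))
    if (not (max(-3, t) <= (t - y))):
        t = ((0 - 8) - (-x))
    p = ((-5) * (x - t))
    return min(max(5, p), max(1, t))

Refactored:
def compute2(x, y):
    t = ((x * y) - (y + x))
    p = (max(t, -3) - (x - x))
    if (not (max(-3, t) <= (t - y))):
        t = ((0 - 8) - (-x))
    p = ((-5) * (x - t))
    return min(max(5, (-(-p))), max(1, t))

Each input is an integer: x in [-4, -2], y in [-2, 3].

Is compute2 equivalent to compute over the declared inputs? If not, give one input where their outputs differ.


Reading the diff, among the changes: same computation, different form.
Spot check at x=-2, y=0 — compute: t becomes 2; next p becomes 2; next (not (max(-3, t) <= (t - y))) evaluates to false; next p becomes 20; next final value 2. compute2: t becomes 2; next p becomes 2; next (not (max(-3, t) <= (t - y))) evaluates to false; next p becomes 20; next final value 2. Both give 2.
Every one of the 18 inputs gives matching results.
verdict: equivalent


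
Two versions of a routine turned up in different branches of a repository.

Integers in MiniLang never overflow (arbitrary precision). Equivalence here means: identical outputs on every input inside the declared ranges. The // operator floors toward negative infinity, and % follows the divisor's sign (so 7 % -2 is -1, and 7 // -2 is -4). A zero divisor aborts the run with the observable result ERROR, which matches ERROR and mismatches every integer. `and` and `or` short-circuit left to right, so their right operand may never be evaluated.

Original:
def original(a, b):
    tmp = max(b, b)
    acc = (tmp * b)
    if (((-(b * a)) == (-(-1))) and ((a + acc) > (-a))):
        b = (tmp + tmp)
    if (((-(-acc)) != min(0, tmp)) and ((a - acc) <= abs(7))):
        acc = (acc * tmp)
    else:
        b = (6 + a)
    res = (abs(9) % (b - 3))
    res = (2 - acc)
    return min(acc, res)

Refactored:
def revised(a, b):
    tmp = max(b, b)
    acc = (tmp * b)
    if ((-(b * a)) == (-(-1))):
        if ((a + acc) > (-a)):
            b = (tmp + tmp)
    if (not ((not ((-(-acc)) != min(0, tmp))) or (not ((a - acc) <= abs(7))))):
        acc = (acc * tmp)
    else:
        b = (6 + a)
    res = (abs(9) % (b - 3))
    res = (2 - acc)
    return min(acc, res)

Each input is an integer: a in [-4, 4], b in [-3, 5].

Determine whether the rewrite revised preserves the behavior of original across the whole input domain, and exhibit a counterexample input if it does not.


The two versions differ — the changes include branching structure differs; statement counts differ; boolean connective usage differs.
Tracing a=4, b=5: original: tmp becomes 5; next acc becomes 25; next (((-(b * a)) == (-(-1))) and ((a + acc) > (-a))) evaluates to false; next (((-(-acc)) != min(0, tmp)) and ((a - acc) <= abs(7))) evaluates to true; next acc becomes 125; next res becomes 1; next res becomes -123; next final value -123 | revised: tmp becomes 5; next acc becomes 25; next ((-(b * a)) == (-(-1))) evaluates to false; next (not ((not ((-(-acc)) != min(0, tmp))) or (not ((a - acc) <= abs(7))))) evaluates to true; next acc becomes 125; next res becomes 1; next res becomes -123; next final value -123 — matching result -123.
Across all 81 domain points the two functions coincide.
verdict: equivalent


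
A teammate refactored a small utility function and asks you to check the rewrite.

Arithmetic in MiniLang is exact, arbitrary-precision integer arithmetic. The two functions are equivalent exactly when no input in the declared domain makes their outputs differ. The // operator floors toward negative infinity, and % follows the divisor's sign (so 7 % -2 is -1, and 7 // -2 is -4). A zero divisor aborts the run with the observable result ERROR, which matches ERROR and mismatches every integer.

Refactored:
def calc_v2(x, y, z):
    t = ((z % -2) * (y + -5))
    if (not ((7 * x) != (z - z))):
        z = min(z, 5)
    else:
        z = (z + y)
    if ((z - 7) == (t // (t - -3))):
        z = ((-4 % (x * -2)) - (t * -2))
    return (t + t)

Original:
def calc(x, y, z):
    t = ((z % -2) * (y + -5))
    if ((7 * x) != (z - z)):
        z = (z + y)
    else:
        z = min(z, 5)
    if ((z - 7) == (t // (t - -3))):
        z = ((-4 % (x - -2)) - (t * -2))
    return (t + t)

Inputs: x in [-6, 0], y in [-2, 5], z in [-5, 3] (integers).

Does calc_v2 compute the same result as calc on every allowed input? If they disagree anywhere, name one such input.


Run the pair on x=-2, y=4, z=3.
calc: t becomes 1; next ((7 * x) != (z - z)) evaluates to true; next z becomes 7; next ((z - 7) == (t // (t - -3))) evaluates to true; next hits division by zero so the output is ERROR
calc_v2: t becomes 1; next (not ((7 * x) != (z - z))) evaluates to false; next z becomes 7; next ((z - 7) == (t // (t - -3))) evaluates to true; next z becomes 2; next final value 2
ERROR vs 2 — the two versions disagree here.
verdict: not equivalent; witness: x=-2, y=4, z=3


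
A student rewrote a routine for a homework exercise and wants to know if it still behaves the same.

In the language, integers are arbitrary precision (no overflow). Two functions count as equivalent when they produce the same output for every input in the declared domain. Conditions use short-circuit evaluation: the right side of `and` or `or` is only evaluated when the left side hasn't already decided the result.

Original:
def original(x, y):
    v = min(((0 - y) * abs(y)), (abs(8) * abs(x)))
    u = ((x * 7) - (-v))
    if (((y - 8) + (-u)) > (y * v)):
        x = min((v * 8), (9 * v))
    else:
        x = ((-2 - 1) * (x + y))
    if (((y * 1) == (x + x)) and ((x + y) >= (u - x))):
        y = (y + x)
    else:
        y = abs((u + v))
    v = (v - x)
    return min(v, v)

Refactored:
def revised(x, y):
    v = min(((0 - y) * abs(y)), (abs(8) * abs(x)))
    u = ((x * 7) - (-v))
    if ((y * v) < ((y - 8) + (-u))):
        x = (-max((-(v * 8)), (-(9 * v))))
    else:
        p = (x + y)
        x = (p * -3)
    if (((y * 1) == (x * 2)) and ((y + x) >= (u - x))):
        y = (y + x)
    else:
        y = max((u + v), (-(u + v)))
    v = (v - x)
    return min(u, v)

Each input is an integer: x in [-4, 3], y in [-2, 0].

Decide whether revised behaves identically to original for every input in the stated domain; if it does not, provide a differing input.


Not equivalent: x=-4, y=-1 separates them (-7 vs -27).
original: v := 1 | u := -27 | (((y - 8) + (-u)) > (y * v)): true | x := 8 | (((y * 1) == (x + x)) and ((x + y) >= (u - x))): false | y := 26 | v := -7 | result -7
revised: v := 1 | u := -27 | ((y * v) < ((y - 8) + (-u))): true | x := 8 | (((y * 1) == (x * 2)) and ((y + x) >= (u - x))): false | y := 26 | v := -7 | result -27
verdict: not equivalent; witness: x=-4, y=-1


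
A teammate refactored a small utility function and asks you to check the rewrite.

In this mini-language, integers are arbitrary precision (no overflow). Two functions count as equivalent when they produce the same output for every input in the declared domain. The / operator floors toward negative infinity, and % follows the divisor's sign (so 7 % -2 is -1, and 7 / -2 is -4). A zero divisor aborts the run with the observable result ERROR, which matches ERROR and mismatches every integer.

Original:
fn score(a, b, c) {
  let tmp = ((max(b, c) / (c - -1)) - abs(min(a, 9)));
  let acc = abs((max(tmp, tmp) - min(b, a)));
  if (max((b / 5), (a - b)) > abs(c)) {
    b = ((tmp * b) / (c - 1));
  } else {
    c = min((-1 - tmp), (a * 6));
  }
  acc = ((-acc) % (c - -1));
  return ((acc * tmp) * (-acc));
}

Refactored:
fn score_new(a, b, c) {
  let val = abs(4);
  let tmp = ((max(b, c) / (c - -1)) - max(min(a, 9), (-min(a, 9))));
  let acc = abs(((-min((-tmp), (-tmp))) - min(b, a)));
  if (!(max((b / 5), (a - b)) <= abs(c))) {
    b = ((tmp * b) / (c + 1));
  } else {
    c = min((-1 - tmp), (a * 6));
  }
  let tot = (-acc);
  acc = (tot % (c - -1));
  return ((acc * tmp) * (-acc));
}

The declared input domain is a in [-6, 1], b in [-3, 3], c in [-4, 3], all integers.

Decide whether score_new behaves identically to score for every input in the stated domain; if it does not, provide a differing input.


The rewrite breaks on a=-1, b=-3, c=1, where the results are ERROR and 0.
score: tmp=-1, then acc=2, then (max((b / 5), (a - b)) > abs(c)) is true, then a zero divisor aborts: ERROR
score_new: val=4, then tmp=-1, then acc=2, then (!(max((b / 5), (a - b)) <= abs(c))) is true, then b=1, then tot=-2, then acc=0, then returns 0
verdict: not equivalent; witness: a=-1, b=-3, c=1


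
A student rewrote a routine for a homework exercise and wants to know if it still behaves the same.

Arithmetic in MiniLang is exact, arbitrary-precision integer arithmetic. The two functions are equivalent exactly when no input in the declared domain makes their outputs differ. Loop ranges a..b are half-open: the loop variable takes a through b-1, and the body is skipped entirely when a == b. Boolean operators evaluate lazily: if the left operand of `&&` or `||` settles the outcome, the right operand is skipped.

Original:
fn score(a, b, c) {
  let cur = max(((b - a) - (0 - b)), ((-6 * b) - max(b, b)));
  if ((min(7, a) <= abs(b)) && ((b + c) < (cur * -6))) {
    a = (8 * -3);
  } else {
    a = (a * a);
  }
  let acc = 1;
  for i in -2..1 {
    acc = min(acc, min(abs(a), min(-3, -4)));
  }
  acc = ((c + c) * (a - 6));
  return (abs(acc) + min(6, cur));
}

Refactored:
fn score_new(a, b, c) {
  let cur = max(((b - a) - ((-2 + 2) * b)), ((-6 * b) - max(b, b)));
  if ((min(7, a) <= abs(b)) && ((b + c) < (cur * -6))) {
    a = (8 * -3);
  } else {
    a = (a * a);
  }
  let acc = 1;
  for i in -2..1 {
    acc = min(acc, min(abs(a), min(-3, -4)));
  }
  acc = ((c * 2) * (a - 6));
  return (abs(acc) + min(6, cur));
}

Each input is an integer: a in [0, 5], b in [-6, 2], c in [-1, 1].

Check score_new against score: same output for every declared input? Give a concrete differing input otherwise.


Take a=0, b=1, c=-1.
score: cur becomes 2; next ((min(7, a) <= abs(b)) && ((b + c) < (cur * -6))) evaluates to false; next a becomes 0; next acc becomes 1; next at i=-2:; next acc becomes -4; next at i=-1:; next acc becomes -4; next at i=0:; next acc becomes -4; next acc becomes 12; next final value 14
score_new: cur becomes 1; next ((min(7, a) <= abs(b)) && ((b + c) < (cur * -6))) evaluates to false; next a becomes 0; next acc becomes 1; next at i=-2:; next acc becomes -4; next at i=-1:; next acc becomes -4; next at i=0:; next acc becomes -4; next acc becomes 12; next final value 13
14 != 13, so the rewrite changes behavior.
verdict: not equivalent; witness: a=0, b=1, c=-1


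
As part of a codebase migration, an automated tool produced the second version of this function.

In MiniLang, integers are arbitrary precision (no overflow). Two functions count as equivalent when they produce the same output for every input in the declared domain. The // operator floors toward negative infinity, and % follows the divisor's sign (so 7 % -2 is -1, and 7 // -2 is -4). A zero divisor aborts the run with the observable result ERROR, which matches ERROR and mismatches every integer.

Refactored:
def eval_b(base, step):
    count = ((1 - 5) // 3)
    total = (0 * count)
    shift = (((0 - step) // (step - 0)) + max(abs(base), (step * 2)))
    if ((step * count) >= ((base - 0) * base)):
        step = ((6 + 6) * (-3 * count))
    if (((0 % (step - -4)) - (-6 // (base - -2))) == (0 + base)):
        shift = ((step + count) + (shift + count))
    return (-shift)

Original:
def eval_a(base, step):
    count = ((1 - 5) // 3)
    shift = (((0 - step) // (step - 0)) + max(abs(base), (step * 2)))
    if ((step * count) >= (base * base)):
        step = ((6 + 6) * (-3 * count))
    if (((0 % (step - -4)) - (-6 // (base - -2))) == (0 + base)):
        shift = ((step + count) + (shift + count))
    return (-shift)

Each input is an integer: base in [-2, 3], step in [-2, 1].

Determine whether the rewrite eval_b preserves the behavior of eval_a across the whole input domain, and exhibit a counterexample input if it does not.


The two are interchangeable: local variable names differ; arithmetic usage differs; constant usage differs; statement counts differ, and every declared input agrees.
Tracing base=2, step=-2: eval_a: count = -2; shift = 1; ((step * count) >= (base * base)) -> true; step = 72; (((0 % (step - -4)) - (-6 // (base - -2))) == (0 + base)) -> true; shift = 69; return -69 | eval_b: count = -2; total = 0; shift = 1; ((step * count) >= ((base - 0) * base)) -> true; step = 72; (((0 % (step - -4)) - (-6 // (base - -2))) == (0 + base)) -> true; shift = 69; return -69 — matching result -69.
Checked all 24 inputs in the declared domain: the outputs agree on every one.
verdict: equivalent


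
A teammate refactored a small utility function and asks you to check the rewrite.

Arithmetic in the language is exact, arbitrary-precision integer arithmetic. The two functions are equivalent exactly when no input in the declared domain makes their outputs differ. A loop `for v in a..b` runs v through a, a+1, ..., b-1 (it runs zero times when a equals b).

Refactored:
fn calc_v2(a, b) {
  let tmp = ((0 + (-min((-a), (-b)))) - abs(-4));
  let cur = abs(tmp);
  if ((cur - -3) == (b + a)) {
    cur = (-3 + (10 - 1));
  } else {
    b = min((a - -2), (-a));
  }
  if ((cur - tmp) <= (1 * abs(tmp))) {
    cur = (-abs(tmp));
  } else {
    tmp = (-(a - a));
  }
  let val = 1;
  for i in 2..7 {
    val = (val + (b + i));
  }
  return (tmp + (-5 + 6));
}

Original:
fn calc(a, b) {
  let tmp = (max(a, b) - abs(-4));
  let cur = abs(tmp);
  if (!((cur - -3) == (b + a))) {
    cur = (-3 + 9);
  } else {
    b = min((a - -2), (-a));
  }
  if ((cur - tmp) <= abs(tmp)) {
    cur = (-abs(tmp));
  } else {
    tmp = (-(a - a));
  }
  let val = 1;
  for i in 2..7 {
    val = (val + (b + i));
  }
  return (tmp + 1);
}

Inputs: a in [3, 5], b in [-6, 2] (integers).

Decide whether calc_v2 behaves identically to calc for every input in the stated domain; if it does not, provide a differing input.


These are not equivalent — on a=5, b=-6 the outputs split (1 vs 2).
calc: tmp=1, then cur=1, then (!((cur - -3) == (b + a))) is true, then cur=6, then ((cur - tmp) <= abs(tmp)) is false, then tmp=0, then val=1, then (i=2), then val=-3, then (i=3), then val=-6, then (i=4), then val=-8, then (i=5), then val=-9, then (i=6), then val=-9, then returns 1
calc_v2: tmp=1, then cur=1, then ((cur - -3) == (b + a)) is false, then b=-5, then ((cur - tmp) <= (1 * abs(tmp))) is true, then cur=-1, then val=1, then (i=2), then val=-2, then (i=3), then val=-4, then (i=4), then val=-5, then (i=5), then val=-5, then (i=6), then val=-4, then returns 2
verdict: not equivalent; witness: a=5, b=-6


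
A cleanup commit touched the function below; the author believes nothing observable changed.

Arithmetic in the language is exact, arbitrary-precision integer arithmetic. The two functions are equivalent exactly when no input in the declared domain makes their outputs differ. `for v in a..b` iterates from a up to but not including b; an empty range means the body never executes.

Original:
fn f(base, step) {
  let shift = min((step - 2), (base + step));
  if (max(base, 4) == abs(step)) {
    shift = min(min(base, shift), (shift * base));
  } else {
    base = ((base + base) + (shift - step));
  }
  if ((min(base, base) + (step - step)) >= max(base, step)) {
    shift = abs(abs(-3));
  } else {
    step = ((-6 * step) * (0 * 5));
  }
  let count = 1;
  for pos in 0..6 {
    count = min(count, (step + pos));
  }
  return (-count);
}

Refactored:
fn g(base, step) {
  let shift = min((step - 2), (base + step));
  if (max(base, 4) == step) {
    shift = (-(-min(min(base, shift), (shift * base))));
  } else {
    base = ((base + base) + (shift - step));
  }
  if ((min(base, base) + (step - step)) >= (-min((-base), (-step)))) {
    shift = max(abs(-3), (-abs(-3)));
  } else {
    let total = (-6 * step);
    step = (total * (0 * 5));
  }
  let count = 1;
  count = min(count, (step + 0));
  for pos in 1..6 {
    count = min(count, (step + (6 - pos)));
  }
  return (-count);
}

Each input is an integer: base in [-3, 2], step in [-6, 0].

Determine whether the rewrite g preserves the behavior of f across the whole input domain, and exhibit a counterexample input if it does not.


At base=-3, step=-4: f gives 4, g gives 0.
verdict: not equivalent; witness: base=-3, step=-4


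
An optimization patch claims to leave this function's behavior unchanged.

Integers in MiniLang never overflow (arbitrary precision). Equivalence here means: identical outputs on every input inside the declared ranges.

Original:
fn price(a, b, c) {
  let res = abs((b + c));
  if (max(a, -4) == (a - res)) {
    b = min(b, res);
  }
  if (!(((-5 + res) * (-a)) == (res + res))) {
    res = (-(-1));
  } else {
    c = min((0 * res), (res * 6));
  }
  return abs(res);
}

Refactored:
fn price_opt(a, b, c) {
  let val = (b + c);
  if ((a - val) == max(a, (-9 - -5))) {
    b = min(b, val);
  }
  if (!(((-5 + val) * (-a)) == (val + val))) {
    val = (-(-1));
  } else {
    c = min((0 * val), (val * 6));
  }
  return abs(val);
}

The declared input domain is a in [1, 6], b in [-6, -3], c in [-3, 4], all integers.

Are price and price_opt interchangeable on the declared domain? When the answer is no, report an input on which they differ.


There is a counterexample at a=3, b=-6, c=3: 3 on one side, 1 on the other.
price: res becomes 3; next (max(a, -4) == (a - res)) evaluates to false; next (!(((-5 + res) * (-a)) == (res + res))) evaluates to false; next c becomes 0; next final value 3
price_opt: val becomes -3; next ((a - val) == max(a, (-9 - -5))) evaluates to false; next (!(((-5 + val) * (-a)) == (val + val))) evaluates to true; next val becomes 1; next final value 1
verdict: not equivalent; witness: a=3, b=-6, c=3


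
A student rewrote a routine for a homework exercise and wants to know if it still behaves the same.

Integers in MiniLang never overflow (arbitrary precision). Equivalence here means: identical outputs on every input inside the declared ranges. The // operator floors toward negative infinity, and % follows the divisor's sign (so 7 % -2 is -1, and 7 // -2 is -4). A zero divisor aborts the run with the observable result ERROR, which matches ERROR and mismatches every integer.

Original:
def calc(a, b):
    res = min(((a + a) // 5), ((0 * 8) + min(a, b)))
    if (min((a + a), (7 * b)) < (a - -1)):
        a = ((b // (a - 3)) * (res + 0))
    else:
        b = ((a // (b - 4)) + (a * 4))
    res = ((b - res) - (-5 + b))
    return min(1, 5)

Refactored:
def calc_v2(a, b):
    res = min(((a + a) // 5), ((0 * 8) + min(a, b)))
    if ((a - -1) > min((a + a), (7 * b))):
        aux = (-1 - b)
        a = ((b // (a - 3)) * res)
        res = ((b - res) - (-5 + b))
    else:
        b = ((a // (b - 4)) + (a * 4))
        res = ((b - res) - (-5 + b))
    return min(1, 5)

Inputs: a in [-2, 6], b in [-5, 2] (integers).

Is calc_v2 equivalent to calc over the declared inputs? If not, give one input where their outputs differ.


Comparing the listings, the differences include: statement counts differ, plus comparison usage differs, plus constant usage differs, plus arithmetic usage differs, plus local variable names differ.
Tracing a=1, b=1: calc: res=0, then (min((a + a), (7 * b)) < (a - -1)) is false, then b=3, then res=5, then returns 1 | calc_v2: res=0, then ((a - -1) > min((a + a), (7 * b))) is false, then b=3, then res=5, then returns 1 — matching result 1.
An exhaustive pass over the 72 declared inputs shows identical outputs.
verdict: equivalent
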